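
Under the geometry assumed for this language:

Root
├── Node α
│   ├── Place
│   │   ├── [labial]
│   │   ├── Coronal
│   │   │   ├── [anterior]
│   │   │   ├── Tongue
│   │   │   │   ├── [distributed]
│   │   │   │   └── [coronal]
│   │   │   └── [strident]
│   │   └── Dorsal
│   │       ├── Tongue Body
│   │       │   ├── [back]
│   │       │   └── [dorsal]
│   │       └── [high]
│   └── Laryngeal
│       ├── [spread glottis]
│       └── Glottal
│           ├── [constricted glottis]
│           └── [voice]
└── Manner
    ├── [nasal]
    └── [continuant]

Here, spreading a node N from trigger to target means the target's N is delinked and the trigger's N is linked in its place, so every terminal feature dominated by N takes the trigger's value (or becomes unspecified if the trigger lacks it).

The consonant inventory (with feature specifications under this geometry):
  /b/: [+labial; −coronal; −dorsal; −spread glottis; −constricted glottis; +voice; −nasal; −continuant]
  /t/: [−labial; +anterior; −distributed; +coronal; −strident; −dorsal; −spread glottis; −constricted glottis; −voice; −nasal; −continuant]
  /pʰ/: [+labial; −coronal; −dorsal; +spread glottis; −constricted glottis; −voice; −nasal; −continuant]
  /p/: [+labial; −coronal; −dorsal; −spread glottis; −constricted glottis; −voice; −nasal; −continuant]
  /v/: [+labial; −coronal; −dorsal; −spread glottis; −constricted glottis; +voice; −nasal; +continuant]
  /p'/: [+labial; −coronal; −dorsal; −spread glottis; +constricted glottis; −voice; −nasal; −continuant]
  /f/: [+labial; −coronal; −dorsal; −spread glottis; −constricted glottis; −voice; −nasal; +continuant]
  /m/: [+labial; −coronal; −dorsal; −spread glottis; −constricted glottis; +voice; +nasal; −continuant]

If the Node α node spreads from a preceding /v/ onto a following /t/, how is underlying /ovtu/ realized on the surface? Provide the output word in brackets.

Terminals under Node α in this geometry: [labial], [anterior], [distributed], [coronal], [strident], [back], [dorsal], [high], [spread glottis], [constricted glottis], [voice].
Spreading Node α from /v/ onto /t/ replaces those values with /v/'s: [+labial], [−coronal], [−dorsal], [−spread glottis], [−constricted glottis], [+voice]. Features outside Node α ([nasal], [continuant]) stay as in /t/.
Among the inventory, only /b/ has exactly this specification, giving the surface form [ovbu].

[ovbu]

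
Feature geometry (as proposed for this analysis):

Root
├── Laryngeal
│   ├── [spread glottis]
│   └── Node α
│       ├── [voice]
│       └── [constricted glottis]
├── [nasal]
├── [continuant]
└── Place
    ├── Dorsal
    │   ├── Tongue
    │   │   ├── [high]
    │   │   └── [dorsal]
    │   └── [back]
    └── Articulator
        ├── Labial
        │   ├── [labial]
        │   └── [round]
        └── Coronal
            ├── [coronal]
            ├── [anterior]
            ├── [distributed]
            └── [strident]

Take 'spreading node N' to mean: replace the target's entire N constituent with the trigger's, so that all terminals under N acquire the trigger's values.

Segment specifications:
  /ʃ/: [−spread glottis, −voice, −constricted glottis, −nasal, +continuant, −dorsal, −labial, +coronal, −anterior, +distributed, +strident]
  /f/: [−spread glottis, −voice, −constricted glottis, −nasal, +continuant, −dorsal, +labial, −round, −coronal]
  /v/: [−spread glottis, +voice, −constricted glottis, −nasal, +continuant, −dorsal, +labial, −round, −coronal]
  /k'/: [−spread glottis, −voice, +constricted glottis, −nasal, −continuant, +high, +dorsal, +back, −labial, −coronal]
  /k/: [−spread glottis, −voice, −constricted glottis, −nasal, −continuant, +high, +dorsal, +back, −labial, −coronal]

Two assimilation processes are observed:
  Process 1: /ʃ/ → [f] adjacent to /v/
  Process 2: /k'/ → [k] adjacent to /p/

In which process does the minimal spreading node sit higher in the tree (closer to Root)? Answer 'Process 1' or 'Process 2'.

Process 1

In Process 1, [labial], [round], [coronal], [anterior], [distributed], [strident] change, so the minimal spreading node is Articulator at depth 2.
In Process 2, [constricted glottis] changes, so the minimal spreading node is [constricted glottis] at depth 3.
Articulator (depth 2) sits above [constricted glottis] (depth 3), making Process 1 the one with the higher spreading node.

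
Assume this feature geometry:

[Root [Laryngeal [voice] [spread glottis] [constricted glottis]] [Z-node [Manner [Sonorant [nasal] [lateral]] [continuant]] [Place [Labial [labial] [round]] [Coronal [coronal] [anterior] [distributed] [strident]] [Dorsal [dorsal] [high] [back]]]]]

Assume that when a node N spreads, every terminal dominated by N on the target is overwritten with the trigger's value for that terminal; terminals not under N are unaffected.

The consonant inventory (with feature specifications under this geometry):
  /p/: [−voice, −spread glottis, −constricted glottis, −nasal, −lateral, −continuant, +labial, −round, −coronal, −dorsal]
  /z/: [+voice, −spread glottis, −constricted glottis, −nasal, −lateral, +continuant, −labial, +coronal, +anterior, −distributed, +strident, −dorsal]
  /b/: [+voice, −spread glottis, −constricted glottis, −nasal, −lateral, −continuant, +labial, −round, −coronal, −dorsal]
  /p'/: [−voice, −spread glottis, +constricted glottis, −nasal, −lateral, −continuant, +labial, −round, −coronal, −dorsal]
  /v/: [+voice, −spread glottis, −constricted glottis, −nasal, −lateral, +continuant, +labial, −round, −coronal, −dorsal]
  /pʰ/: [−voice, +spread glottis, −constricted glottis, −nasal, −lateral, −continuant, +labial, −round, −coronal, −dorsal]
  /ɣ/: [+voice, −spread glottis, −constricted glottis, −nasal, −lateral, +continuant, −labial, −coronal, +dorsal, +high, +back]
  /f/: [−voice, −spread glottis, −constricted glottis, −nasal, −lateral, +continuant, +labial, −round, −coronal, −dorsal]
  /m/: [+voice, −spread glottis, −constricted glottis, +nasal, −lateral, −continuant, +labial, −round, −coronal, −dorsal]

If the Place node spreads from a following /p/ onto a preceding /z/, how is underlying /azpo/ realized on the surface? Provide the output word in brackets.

Place immediately or transitively dominates [labial], [round], [coronal], [anterior], [distributed], [strident], [dorsal], [high], [back].
The target acquires /p/'s values for everything under Place — [+labial], [−round], [−coronal], [−dorsal] — while keeping its own [voice], [spread glottis], [constricted glottis], ….
The resulting bundle matches /v/ in the inventory; substituting it for /z/ gives [avpo].

[avpo]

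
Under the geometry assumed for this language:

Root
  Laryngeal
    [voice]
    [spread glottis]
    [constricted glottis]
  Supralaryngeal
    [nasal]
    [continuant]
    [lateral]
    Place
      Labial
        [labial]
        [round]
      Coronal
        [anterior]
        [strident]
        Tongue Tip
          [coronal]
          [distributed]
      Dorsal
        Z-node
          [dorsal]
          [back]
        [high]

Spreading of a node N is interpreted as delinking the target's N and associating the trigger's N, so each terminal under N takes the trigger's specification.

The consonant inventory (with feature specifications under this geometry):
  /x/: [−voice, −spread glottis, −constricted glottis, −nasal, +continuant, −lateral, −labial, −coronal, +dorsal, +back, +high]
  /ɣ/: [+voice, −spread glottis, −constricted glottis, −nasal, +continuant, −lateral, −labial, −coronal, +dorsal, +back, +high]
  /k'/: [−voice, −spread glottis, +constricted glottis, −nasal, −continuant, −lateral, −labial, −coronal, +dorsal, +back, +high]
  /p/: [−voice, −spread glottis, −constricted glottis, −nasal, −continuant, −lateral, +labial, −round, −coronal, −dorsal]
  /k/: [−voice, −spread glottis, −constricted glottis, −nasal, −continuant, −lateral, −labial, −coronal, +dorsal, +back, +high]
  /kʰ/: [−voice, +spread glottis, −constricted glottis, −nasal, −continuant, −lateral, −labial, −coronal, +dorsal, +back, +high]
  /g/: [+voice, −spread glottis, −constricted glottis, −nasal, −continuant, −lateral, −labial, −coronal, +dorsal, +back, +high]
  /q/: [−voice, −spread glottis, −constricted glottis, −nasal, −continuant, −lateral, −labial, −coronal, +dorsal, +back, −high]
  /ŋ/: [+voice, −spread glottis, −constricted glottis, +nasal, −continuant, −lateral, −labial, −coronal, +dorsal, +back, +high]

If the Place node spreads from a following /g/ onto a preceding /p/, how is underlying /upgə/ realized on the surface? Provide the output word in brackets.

[ukgə]

The Place node dominates the terminals [labial], [round], [anterior], [strident], [coronal], [distributed], [dorsal], [back], [high].
After delinking /p/'s Place and linking /g/'s, the affected terminals become [−labial], [−coronal], [+dorsal], [+back], [+high]; [voice], [spread glottis], [constricted glottis], … (outside Place) are retained from /p/.
Among the inventory, only /k/ has exactly this specification, giving the surface form [ukgə].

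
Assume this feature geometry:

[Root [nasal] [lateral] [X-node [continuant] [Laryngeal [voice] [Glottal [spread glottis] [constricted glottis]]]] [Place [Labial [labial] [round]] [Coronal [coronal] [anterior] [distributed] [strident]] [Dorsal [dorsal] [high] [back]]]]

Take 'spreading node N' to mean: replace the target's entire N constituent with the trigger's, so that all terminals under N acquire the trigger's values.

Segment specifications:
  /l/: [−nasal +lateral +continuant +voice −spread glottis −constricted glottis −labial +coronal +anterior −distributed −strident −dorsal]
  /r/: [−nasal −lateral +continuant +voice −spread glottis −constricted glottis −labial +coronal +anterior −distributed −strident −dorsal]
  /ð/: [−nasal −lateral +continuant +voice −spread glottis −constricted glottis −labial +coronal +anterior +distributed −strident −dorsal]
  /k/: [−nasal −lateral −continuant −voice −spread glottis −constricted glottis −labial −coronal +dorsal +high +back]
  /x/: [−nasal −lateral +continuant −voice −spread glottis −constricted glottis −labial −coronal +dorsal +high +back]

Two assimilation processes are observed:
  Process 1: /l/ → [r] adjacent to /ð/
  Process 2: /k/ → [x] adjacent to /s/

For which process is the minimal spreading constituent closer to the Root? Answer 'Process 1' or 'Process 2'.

Process 1 alters [lateral]; the lowest dominating node is [lateral] (depth 1 from Root).
Process 2: the feature that changes is [continuant]; the minimal node is [continuant] (depth 2).
[lateral] is closer to Root than [continuant], so Process 1 spreads the higher node.

Process 1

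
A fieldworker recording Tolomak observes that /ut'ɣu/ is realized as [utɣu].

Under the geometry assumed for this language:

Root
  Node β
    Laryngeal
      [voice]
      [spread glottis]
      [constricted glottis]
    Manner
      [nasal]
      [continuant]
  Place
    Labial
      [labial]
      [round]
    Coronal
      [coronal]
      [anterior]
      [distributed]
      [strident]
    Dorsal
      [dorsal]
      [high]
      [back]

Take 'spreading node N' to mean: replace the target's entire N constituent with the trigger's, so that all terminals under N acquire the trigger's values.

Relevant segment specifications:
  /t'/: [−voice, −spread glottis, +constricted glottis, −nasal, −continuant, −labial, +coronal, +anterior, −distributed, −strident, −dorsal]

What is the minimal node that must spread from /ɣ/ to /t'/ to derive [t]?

[constricted glottis]

Comparing /t'/ with its surface form [t], the only feature that changes is [constricted glottis].
Only a single terminal changes, and /ɣ/ supplies the new value, so [constricted glottis] itself is the minimal spreading constituent.
Since [voice] is preserved even though /ɣ/ disagrees there, no node above [constricted glottis] spread.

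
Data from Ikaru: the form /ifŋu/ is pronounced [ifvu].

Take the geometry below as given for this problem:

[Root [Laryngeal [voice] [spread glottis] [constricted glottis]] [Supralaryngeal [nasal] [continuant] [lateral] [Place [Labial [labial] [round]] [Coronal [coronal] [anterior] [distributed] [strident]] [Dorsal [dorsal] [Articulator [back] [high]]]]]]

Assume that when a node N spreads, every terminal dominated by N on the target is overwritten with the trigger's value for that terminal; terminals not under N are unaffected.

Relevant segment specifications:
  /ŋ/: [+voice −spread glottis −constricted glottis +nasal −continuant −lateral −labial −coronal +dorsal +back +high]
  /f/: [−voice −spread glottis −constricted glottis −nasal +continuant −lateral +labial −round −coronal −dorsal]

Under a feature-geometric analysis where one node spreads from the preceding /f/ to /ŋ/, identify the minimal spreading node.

Comparing /ŋ/ with its surface form [v], the features that change are [nasal], [continuant], [labial], [round], [dorsal], [high], [back].
Tracing each changed feature up the tree, the paths first meet at Supralaryngeal; any lower node misses at least one of them.
If Supralaryngeal spreads, every terminal under it takes /f/'s value, producing [v] as observed.
Had Root spread, [voice] would have taken /f/'s value; it stays as in /ŋ/, confirming the spreading constituent is exactly Supralaryngeal.

Supralaryngeal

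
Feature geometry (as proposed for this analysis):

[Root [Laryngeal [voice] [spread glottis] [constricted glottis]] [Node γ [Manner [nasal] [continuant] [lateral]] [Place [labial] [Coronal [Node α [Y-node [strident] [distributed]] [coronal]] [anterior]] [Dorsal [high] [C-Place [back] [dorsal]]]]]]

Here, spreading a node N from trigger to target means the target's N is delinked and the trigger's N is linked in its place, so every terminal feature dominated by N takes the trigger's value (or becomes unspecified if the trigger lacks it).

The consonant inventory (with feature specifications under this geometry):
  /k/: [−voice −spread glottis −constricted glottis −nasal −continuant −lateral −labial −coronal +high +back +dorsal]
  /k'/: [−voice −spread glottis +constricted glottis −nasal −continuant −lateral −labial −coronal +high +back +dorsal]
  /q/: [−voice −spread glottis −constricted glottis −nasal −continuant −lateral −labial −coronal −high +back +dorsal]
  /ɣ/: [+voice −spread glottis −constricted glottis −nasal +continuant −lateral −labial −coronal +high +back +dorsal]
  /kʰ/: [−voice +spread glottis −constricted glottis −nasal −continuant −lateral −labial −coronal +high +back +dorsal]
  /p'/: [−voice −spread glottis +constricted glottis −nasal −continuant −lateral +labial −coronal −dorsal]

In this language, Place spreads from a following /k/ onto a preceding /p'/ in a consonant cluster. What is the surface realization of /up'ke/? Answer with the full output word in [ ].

[uk'ke]

Terminals under Place in this geometry: [labial], [strident], [distributed], [coronal], [anterior], [high], [back], [dorsal].
After delinking /p'/'s Place and linking /k/'s, the affected terminals become [−labial], [−coronal], [+high], [+back], [+dorsal]; [voice], [spread glottis], [constricted glottis], … (outside Place) are retained from /p'/.
The resulting bundle matches /k'/ in the inventory; substituting it for /p'/ gives [uk'ke].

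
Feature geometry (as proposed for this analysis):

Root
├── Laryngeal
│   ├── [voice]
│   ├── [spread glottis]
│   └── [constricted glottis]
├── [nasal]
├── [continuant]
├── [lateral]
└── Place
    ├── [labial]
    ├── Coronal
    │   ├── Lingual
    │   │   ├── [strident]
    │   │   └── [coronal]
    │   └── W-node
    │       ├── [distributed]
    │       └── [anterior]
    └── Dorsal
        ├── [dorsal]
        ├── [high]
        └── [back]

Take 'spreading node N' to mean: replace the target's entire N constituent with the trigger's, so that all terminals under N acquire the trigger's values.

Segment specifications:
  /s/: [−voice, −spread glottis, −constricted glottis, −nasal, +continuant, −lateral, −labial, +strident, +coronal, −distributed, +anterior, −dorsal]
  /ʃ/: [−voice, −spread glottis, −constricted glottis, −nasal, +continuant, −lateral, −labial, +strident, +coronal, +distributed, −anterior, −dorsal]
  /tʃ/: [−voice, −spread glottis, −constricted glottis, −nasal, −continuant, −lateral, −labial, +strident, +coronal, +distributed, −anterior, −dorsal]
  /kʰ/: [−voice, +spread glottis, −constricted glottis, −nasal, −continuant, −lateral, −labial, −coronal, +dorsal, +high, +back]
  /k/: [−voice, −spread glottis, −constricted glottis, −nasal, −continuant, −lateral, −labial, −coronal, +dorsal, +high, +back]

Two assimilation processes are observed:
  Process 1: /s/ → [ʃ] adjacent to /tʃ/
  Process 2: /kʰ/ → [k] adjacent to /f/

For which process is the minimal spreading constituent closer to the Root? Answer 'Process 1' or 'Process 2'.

Process 2

In Process 1, [anterior], [distributed] change, so the minimal spreading node is W-node at depth 3.
Process 2 alters [spread glottis]; the lowest dominating node is [spread glottis] (depth 2 from Root).
[spread glottis] is closer to Root than W-node, so Process 2 spreads the higher node.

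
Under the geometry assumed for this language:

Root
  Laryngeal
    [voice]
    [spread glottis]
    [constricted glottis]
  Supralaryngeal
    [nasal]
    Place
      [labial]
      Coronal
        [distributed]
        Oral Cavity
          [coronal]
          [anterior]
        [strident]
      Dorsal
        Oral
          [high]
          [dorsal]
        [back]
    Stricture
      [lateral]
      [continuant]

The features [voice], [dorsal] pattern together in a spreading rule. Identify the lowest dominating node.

[voice]: Root ▹ Laryngeal ▹ [voice].
[dorsal]: Root ▹ Supralaryngeal ▹ Place ▹ Dorsal ▹ Oral ▹ [dorsal].
Root is the lowest common ancestor — every listed feature sits under it, and no single subconstituent of Root covers them all.

Root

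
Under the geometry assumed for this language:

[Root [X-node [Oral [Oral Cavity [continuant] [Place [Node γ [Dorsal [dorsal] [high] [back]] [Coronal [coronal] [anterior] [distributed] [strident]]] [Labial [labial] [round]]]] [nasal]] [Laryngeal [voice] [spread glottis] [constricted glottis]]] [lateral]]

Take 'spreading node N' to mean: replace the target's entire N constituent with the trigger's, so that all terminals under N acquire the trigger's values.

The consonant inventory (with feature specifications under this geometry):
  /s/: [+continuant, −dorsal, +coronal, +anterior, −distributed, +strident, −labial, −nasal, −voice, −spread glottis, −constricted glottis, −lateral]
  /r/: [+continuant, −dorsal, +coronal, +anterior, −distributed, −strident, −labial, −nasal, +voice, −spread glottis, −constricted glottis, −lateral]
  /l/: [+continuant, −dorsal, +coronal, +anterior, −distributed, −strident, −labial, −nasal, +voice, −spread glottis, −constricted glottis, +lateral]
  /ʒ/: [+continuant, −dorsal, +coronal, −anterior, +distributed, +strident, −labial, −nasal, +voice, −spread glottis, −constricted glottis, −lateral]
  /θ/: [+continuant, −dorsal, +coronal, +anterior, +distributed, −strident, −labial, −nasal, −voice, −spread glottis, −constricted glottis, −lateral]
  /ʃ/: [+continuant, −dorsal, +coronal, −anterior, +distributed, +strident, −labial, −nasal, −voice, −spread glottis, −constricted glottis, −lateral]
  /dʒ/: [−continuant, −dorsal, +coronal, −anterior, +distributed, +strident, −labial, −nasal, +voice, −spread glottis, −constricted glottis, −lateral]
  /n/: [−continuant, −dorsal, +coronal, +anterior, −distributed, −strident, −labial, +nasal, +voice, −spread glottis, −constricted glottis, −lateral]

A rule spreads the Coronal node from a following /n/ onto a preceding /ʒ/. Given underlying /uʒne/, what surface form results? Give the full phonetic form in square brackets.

[urne]

Coronal immediately or transitively dominates [coronal], [anterior], [distributed], [strident].
The target acquires /n/'s values for everything under Coronal — [+coronal], [+anterior], [−distributed], [−strident] — while keeping its own [continuant], [dorsal], [labial], ….
Among the inventory, only /r/ has exactly this specification, giving the surface form [urne].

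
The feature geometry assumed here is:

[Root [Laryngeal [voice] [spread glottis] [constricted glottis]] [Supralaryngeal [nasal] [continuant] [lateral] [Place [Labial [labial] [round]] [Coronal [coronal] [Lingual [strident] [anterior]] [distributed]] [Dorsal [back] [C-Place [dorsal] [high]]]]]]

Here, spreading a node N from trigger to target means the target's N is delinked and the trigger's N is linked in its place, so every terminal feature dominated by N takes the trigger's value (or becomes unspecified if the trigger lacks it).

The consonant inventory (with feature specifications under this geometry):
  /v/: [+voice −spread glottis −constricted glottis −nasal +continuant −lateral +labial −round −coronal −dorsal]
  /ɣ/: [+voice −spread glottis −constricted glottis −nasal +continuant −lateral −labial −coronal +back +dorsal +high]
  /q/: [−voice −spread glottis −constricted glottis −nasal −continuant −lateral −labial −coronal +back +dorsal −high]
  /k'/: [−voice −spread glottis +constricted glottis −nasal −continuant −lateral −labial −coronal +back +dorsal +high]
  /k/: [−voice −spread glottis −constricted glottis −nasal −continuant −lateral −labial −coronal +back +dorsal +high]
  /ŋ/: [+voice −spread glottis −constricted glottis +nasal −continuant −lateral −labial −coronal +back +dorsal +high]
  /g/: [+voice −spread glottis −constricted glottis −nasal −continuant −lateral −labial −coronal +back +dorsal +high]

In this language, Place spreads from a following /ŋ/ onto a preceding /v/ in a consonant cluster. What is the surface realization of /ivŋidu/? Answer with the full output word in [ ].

[iɣŋidu]

The Place node dominates the terminals [labial], [round], [coronal], [strident], [anterior], [distributed], [back], [dorsal], [high].
After delinking /v/'s Place and linking /ŋ/'s, the affected terminals become [−labial], [−coronal], [+back], [+dorsal], [+high]; [voice], [spread glottis], [constricted glottis], … (outside Place) are retained from /v/.
The resulting bundle matches /ɣ/ in the inventory; substituting it for /v/ gives [iɣŋidu].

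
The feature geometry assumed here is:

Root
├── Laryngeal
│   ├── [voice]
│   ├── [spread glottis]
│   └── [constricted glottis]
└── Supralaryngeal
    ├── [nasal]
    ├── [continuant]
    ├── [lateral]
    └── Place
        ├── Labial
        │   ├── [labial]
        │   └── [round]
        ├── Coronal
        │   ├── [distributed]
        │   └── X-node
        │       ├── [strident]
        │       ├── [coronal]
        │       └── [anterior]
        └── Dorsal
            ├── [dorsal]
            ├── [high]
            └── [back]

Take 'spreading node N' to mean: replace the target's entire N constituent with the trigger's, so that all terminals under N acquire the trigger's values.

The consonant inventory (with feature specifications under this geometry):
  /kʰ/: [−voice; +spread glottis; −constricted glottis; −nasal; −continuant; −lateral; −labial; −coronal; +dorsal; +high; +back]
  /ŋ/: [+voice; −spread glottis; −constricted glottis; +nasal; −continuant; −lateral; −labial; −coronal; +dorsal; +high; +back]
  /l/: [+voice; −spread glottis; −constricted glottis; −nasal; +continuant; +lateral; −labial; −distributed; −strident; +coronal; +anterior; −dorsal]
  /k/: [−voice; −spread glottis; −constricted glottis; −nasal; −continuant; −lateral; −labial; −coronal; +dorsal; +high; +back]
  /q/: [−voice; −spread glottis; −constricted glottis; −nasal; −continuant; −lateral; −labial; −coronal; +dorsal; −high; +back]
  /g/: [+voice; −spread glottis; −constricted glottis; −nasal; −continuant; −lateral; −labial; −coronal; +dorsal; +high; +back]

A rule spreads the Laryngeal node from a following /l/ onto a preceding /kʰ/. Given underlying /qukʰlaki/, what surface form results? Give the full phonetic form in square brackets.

The Laryngeal node dominates the terminals [voice], [spread glottis], [constricted glottis].
The target acquires /l/'s values for everything under Laryngeal — [+voice], [−spread glottis], [−constricted glottis] — while keeping its own [nasal], [continuant], [lateral], ….
The resulting bundle matches /g/ in the inventory; substituting it for /kʰ/ gives [quglaki].

[quglaki]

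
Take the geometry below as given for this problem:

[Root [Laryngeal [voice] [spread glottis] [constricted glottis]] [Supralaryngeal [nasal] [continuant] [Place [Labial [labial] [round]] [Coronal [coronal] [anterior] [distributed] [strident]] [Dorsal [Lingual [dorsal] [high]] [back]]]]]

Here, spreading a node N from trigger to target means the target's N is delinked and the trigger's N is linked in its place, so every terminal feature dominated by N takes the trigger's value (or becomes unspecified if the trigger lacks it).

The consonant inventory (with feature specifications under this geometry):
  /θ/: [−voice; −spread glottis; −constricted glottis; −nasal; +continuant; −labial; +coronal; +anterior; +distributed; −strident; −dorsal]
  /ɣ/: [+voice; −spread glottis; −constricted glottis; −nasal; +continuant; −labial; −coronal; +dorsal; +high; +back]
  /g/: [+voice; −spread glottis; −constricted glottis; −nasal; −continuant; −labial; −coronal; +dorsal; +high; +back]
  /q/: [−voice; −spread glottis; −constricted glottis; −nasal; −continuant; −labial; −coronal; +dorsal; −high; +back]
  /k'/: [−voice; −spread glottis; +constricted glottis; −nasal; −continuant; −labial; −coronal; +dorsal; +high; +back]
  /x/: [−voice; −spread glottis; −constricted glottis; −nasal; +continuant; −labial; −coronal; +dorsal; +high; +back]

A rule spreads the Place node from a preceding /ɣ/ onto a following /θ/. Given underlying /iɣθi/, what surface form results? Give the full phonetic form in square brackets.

Terminals under Place in this geometry: [labial], [round], [coronal], [anterior], [distributed], [strident], [dorsal], [high], [back].
After delinking /θ/'s Place and linking /ɣ/'s, the affected terminals become [−labial], [−coronal], [+dorsal], [+high], [+back]; [voice], [spread glottis], [constricted glottis], … (outside Place) are retained from /θ/.
The resulting bundle matches /x/ in the inventory; substituting it for /θ/ gives [iɣxi].

[iɣxi]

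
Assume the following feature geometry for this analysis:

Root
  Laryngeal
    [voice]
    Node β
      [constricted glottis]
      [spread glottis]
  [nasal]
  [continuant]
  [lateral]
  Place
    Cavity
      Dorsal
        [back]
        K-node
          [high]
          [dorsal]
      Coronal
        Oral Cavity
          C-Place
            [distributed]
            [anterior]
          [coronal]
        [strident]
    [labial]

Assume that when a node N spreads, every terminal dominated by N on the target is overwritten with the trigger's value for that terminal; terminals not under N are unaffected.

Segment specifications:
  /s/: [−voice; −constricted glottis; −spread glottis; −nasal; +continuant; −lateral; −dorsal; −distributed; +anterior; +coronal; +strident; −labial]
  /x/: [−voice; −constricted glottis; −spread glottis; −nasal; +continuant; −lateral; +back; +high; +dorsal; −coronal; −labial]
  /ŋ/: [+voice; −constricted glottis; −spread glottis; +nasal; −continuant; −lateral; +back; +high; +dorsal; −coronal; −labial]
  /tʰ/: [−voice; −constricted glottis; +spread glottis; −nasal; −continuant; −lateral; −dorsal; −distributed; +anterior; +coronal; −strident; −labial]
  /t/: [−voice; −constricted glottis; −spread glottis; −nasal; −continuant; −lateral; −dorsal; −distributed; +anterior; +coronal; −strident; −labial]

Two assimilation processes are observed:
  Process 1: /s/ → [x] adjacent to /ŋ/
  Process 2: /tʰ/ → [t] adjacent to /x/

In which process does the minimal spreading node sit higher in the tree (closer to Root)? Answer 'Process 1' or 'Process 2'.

Process 1: the features that change are [coronal], [anterior], [distributed], [strident], [dorsal], [high], [back]; the minimal node is Cavity (depth 2).
Process 2 alters [spread glottis]; the lowest dominating node is [spread glottis] (depth 3 from Root).
Cavity (depth 2) sits above [spread glottis] (depth 3), making Process 1 the one with the higher spreading node.

Process 1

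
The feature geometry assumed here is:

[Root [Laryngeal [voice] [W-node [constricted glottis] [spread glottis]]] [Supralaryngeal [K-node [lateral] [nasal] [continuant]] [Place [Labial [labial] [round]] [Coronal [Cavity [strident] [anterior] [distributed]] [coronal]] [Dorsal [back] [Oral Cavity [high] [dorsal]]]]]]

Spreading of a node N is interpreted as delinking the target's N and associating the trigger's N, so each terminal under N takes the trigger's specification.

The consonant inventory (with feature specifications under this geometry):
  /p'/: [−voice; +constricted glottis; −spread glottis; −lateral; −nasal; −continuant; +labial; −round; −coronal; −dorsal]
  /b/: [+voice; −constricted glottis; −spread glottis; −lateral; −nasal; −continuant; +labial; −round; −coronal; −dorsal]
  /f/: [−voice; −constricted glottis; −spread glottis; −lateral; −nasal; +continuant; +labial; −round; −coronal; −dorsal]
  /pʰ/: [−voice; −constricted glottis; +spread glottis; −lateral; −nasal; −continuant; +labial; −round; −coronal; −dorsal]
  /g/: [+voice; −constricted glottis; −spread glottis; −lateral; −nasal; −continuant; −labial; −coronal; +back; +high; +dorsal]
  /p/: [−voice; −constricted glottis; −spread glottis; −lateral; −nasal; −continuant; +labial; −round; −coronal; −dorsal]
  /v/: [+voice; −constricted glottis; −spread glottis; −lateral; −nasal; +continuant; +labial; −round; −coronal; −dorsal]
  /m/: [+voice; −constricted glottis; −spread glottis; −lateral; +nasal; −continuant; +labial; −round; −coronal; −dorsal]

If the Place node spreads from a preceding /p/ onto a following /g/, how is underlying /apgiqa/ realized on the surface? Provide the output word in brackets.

Place immediately or transitively dominates [labial], [round], [strident], [anterior], [distributed], [coronal], [back], [high], [dorsal].
After delinking /g/'s Place and linking /p/'s, the affected terminals become [+labial], [−round], [−coronal], [−dorsal]; [voice], [constricted glottis], [spread glottis], … (outside Place) are retained from /g/.
The resulting bundle matches /b/ in the inventory; substituting it for /g/ gives [apbiqa].

[apbiqa]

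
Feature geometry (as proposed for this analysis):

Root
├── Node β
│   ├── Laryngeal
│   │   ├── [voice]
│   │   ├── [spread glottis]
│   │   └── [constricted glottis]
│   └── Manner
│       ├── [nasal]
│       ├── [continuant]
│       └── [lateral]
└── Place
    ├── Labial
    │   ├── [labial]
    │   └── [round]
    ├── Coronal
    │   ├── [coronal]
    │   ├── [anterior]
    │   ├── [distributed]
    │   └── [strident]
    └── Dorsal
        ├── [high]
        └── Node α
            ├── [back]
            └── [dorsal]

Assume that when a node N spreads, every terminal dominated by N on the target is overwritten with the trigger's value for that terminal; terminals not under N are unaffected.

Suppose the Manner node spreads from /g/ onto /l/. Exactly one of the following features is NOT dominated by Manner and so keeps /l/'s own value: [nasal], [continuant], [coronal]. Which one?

[coronal]

Manner dominates exactly [nasal], [continuant], [lateral].
Of the listed options, [nasal], [continuant] are among these and would be overwritten by spreading Manner.
But [coronal] is a dependent of Coronal, outside Manner; it is therefore untouched by the spreading.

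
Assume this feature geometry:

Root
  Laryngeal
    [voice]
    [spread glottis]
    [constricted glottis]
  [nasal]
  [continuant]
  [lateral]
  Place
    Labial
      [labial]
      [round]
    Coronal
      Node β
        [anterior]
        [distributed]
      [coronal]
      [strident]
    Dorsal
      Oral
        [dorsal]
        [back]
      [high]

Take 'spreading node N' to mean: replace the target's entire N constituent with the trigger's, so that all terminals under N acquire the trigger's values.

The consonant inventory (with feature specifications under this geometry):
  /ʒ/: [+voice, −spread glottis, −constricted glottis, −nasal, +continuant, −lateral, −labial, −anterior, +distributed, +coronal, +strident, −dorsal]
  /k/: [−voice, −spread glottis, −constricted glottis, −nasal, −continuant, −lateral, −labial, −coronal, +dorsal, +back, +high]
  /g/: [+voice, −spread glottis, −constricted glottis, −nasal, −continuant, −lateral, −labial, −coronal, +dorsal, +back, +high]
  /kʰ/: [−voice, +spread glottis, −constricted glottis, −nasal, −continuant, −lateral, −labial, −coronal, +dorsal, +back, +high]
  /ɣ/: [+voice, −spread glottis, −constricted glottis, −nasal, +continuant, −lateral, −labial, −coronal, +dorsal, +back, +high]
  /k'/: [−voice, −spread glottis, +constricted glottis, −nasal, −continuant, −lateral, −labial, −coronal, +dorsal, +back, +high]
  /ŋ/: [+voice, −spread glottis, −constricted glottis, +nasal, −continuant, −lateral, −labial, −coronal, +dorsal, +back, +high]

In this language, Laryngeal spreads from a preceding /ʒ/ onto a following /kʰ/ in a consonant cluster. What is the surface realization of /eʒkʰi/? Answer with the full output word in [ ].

Laryngeal immediately or transitively dominates [voice], [spread glottis], [constricted glottis].
The target acquires /ʒ/'s values for everything under Laryngeal — [+voice], [−spread glottis], [−constricted glottis] — while keeping its own [nasal], [continuant], [lateral], ….
The resulting bundle matches /g/ in the inventory; substituting it for /kʰ/ gives [eʒgi].

[eʒgi]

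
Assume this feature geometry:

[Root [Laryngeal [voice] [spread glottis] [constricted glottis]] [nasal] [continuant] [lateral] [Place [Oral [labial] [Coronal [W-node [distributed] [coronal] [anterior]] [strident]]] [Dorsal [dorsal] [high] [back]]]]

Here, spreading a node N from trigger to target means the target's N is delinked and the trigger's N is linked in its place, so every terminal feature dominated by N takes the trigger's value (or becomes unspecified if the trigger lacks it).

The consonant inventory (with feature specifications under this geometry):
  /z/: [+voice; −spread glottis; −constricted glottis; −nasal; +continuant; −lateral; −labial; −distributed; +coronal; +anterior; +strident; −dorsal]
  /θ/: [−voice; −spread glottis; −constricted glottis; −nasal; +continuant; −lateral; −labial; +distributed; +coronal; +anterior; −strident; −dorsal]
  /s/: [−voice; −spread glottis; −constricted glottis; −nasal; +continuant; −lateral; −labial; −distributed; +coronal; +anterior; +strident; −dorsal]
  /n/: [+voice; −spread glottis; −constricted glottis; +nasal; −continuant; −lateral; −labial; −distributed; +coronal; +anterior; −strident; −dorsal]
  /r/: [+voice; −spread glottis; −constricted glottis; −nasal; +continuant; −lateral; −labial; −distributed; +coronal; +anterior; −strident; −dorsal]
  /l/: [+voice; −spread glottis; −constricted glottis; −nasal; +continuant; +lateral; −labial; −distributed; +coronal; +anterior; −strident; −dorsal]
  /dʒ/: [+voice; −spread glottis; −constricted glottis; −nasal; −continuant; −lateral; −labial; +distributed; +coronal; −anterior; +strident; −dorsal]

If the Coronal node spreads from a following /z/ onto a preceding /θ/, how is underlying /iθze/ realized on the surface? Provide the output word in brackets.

Terminals under Coronal in this geometry: [distributed], [coronal], [anterior], [strident].
Spreading Coronal from /z/ onto /θ/ replaces those values with /z/'s: [−distributed], [+coronal], [+anterior], [+strident]. Features outside Coronal ([voice], [spread glottis], [constricted glottis], …) stay as in /θ/.
The resulting bundle matches /s/ in the inventory; substituting it for /θ/ gives [isze].

[isze]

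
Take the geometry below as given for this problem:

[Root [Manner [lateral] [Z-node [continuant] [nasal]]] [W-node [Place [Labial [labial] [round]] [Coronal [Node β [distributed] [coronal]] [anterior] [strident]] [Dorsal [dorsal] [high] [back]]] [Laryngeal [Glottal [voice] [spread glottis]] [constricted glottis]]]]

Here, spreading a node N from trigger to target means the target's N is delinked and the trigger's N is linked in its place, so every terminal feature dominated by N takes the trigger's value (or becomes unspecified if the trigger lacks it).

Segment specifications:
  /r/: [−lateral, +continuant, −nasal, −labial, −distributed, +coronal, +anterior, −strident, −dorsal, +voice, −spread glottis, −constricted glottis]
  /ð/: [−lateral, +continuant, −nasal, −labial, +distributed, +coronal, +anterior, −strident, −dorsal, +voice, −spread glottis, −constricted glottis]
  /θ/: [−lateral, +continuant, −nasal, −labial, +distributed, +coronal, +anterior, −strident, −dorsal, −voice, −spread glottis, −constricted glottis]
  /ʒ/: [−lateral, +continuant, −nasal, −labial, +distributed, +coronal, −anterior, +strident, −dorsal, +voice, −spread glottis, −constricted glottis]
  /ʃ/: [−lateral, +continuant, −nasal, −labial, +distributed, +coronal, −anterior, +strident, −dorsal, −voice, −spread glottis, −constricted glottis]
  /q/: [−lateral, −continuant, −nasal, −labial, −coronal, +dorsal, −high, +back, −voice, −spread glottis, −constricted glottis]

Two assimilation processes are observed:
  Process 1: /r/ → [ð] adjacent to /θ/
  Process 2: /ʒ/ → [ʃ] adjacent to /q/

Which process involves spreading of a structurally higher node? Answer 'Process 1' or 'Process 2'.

Process 1: the feature that changes is [distributed]; the minimal node is [distributed] (depth 5).
Process 2: the feature that changes is [voice]; the minimal node is [voice] (depth 4).
[voice] is closer to Root than [distributed], so Process 2 spreads the higher node.

Process 2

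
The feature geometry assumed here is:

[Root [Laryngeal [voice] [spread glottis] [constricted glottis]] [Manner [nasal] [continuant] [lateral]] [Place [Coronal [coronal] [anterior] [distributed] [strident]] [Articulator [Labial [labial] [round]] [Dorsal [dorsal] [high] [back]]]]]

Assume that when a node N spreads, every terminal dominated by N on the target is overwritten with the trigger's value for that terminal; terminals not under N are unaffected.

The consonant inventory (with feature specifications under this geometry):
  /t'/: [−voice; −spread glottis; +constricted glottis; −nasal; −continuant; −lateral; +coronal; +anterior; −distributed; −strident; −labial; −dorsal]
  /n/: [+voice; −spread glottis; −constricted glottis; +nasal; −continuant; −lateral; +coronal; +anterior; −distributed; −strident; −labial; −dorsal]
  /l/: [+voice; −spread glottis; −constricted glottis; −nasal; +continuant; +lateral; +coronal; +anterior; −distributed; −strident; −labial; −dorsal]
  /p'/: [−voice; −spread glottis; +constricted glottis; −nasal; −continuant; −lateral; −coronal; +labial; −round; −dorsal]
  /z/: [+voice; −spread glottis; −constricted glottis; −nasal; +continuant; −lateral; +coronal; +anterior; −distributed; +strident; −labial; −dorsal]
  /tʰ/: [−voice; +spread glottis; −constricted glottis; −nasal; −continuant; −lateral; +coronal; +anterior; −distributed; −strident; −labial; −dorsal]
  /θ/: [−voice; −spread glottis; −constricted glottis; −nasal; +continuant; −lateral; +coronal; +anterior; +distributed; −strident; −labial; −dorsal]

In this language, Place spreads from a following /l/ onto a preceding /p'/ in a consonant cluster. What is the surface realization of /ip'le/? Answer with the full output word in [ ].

Terminals under Place in this geometry: [coronal], [anterior], [distributed], [strident], [labial], [round], [dorsal], [high], [back].
After delinking /p'/'s Place and linking /l/'s, the affected terminals become [+coronal], [+anterior], [−distributed], [−strident], [−labial], [−dorsal]; [voice], [spread glottis], [constricted glottis], … (outside Place) are retained from /p'/.
This feature bundle is that of [t'], so /ip'le/ surfaces as [it'le].

[it'le]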